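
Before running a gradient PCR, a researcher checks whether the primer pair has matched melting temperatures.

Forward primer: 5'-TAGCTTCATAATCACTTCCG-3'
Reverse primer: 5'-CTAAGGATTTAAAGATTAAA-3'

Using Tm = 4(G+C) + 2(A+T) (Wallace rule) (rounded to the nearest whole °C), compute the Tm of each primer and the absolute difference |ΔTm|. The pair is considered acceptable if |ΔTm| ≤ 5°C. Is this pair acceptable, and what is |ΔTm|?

Forward: A=5 T=7 G=2 C=6 → Tm = 2·12 + 4·8 = 56°C.
Reverse: A=10 T=6 G=3 C=1 → Tm = 2·16 + 4·4 = 48°C.
|ΔTm| = |56 − 48| = 8°C, > 5°C.

|ΔTm| = 8°C; the pair is not acceptable.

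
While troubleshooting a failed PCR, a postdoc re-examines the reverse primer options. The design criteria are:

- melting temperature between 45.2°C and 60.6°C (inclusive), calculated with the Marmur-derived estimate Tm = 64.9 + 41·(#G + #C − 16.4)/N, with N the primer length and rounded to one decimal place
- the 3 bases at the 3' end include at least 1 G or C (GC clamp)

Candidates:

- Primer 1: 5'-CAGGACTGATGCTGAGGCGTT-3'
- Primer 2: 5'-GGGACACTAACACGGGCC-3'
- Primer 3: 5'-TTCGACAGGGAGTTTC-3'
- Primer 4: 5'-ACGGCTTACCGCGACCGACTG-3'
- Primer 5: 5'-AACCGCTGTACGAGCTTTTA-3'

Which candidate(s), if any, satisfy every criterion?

Primer 1 (21 nt, A=4 T=5 G=8 C=4): Tm = 64.9 + 41·(12 − 16.4)/21 = 56.3°C ✓; 3' end GTT has 1 G/C ✓ — passes.
Primer 2 (18 nt, A=5 T=1 G=6 C=6): Tm = 64.9 + 41·(12 − 16.4)/18 = 54.9°C ✓; 3' end GCC has 3 G/C ✓ — passes.
Primer 3 (16 nt, A=3 T=5 G=5 C=3): Tm = 64.9 + 41·(8 − 16.4)/16 = 43.4°C, outside 45.2–60.6°C ✗; 3' end TTC has 1 G/C ✓ — fails.
Primer 4 (21 nt, A=4 T=3 G=6 C=8): Tm = 64.9 + 41·(14 − 16.4)/21 = 60.2°C ✓; 3' end CTG has 2 G/C ✓ — passes.
Primer 5 (20 nt, A=5 T=6 G=4 C=5): Tm = 64.9 + 41·(9 − 16.4)/20 = 49.7°C ✓; 3' end TTA has 0 G/C, need ≥1 ✗ — fails.

Primer 1, Primer 2 and Primer 4.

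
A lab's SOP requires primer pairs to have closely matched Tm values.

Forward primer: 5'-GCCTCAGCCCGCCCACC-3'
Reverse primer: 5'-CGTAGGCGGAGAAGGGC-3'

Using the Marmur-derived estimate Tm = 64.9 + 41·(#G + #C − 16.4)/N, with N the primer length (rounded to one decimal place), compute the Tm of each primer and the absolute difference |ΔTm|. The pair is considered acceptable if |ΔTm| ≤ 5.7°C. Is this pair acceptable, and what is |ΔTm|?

Forward: G+C = 14, N = 17 → Tm = 64.9 + 41·(14 − 16.4)/17 = 59.1°C.
Reverse: G+C = 12, N = 17 → Tm = 64.9 + 41·(12 − 16.4)/17 = 54.3°C.
|ΔTm| = |59.1 − 54.3| = 4.8°C, ≤ 5.7°C.

|ΔTm| = 4.8°C; the pair is acceptable.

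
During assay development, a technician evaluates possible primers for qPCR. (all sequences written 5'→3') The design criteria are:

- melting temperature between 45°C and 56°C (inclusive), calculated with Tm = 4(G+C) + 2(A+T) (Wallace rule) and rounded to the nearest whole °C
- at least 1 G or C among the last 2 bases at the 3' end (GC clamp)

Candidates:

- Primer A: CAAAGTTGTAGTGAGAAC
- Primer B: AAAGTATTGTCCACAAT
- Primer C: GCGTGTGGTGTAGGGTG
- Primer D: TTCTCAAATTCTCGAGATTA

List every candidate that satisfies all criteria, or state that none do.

Primer A (18 nt, A=7 T=4 G=5 C=2): Tm = 2·11 + 4·7 = 50°C ✓; 3' end AC has 1 G/C ✓ — passes.
Primer B (17 nt, A=7 T=5 G=2 C=3): Tm = 2·12 + 4·5 = 44°C, outside 45–56°C ✗; 3' end AT has 0 G/C, need ≥1 ✗ — fails.
Primer C (17 nt, A=1 T=5 G=10 C=1): Tm = 2·6 + 4·11 = 56°C ✓; 3' end TG has 1 G/C ✓ — passes.
Primer D (20 nt, A=6 T=8 G=2 C=4): Tm = 2·14 + 4·6 = 52°C ✓; 3' end TA has 0 G/C, need ≥1 ✗ — fails.

Primer A and Primer C.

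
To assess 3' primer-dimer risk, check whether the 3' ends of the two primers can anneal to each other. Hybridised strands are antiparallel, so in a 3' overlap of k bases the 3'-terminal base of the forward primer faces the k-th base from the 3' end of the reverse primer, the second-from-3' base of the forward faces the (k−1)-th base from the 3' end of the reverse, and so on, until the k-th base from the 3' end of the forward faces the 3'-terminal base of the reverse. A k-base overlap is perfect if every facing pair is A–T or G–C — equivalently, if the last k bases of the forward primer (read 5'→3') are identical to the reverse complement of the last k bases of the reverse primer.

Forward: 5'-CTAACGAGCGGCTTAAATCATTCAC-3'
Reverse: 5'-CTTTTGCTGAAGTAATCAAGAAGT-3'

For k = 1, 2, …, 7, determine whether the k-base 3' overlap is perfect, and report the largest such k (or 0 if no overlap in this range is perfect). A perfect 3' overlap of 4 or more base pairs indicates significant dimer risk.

Longest perfect overlap: 2 complementary base pairs; below the dimer-risk threshold (threshold 4).

Last 7 bases (5'→3') — forward …CATTCAC, reverse …AAGAAGT.
Reverse complement of the reverse primer's last 7 bases: ACTTCTT; its first k bases are the reverse complement of the reverse primer's last k bases, so a perfect k-base overlap needs the forward primer's last k bases to equal them.
Comparing (forward last k vs required): k=1: C vs A ✗; k=2: AC vs AC ✓; k=3: CAC vs ACT ✗; k=4: TCAC vs ACTT ✗; k=5: TTCAC vs ACTTC ✗; k=6: ATTCAC vs ACTTCT ✗; k=7: CATTCAC vs ACTTCTT ✗.
Only k = 2 is perfect, so the longest perfect 3' overlap is 2.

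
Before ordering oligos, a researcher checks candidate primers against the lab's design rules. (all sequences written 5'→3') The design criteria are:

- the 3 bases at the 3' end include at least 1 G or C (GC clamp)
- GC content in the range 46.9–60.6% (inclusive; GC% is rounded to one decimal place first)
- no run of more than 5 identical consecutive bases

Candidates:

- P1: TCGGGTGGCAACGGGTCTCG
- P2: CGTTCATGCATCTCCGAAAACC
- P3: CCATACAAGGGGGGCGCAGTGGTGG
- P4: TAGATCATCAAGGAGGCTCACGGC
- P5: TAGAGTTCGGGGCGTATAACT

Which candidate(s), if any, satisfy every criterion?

P2, P4 and P5.

P1 (20 nt, A=2 T=4 G=9 C=5): 3' end TCG has 2 G/C ✓; GC 14/20 = 70.0%, outside 46.9–60.6% ✗; longest run = 3 ✓ — fails.
P2 (22 nt, A=6 T=5 G=3 C=8): 3' end ACC has 2 G/C ✓; GC 11/22 = 50.0% ✓; longest run = 4 ✓ — passes.
P3 (25 nt, A=5 T=3 G=12 C=5): 3' end TGG has 2 G/C ✓; GC 17/25 = 68.0%, outside 46.9–60.6% ✗; longest run = 6, exceeds 5 ✗ — fails.
P4 (24 nt, A=7 T=4 G=7 C=6): 3' end GGC has 3 G/C ✓; GC 13/24 = 54.2% ✓; longest run = 2 ✓ — passes.
P5 (21 nt, A=5 T=6 G=7 C=3): 3' end ACT has 1 G/C ✓; GC 10/21 = 47.6% ✓; longest run = 4 ✓ — passes.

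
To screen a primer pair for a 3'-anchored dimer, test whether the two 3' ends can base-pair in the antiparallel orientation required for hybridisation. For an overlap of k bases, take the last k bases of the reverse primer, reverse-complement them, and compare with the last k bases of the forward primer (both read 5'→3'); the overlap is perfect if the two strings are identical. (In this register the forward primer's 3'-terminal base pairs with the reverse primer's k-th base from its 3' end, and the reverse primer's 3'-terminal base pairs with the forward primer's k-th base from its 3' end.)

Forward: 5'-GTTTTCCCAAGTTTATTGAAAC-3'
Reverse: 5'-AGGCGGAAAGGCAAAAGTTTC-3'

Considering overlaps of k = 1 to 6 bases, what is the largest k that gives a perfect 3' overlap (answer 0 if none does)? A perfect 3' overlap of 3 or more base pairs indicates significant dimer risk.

Longest perfect overlap: 5 complementary base pairs; significant dimer risk (threshold 3).

Last 6 bases (5'→3') — forward …TGAAAC, reverse …AGTTTC.
Reverse complement of the reverse primer's last 6 bases: GAAACT; its first k bases are the reverse complement of the reverse primer's last k bases, so a perfect k-base overlap needs the forward primer's last k bases to equal them.
Comparing (forward last k vs required): k=1: C vs G ✗; k=2: AC vs GA ✗; k=3: AAC vs GAA ✗; k=4: AAAC vs GAAA ✗; k=5: GAAAC vs GAAAC ✓; k=6: TGAAAC vs GAAACT ✗.
Only k = 5 is perfect, so the longest perfect 3' overlap is 5.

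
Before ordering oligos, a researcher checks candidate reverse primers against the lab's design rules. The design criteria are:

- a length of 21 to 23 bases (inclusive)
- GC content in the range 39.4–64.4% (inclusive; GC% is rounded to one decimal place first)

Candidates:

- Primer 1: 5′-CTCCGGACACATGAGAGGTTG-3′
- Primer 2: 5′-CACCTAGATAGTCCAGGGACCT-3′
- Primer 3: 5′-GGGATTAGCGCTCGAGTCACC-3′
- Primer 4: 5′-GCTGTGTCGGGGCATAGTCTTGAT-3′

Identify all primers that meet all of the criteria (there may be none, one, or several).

Primer 1 (21 nt, A=5 T=4 G=7 C=5): length 21 ✓; GC 12/21 = 57.1% ✓ — passes.
Primer 2 (22 nt, A=6 T=4 G=5 C=7): length 22 ✓; GC 12/22 = 54.5% ✓ — passes.
Primer 3 (21 nt, A=4 T=4 G=7 C=6): length 21 ✓; GC 13/21 = 61.9% ✓ — passes.
Primer 4 (24 nt, A=3 T=8 G=9 C=4): length 24, outside 21–23 ✗; GC 13/24 = 54.2% ✓ — fails.

Primer 1, Primer 2 and Primer 3.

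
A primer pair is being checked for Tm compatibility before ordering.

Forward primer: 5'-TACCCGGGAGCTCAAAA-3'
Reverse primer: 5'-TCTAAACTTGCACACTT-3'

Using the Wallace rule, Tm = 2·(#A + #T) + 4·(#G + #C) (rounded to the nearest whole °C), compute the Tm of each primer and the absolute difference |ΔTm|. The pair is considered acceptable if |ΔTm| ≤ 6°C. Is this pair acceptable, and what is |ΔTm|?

Forward: A=6 T=2 G=4 C=5 → Tm = 2·8 + 4·9 = 52°C.
Reverse: A=5 T=6 G=1 C=5 → Tm = 2·11 + 4·6 = 46°C.
|ΔTm| = |52 − 46| = 6°C, ≤ 6°C.

|ΔTm| = 6°C; the pair is acceptable.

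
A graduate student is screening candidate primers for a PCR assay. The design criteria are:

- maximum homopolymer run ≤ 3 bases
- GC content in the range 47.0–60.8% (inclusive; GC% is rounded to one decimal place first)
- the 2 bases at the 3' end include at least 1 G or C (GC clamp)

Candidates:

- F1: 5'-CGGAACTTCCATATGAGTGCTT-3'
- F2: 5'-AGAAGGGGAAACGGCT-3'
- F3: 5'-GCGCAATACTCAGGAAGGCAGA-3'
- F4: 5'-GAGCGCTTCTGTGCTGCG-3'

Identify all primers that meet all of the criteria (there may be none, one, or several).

F1 (22 nt, A=5 T=7 G=5 C=5): longest run = 2 ✓; GC 10/22 = 45.5%, outside 47.0–60.8% ✗; 3' end TT has 0 G/C, need ≥1 ✗ — fails.
F2 (16 nt, A=6 T=1 G=7 C=2): longest run = 4, exceeds 3 ✗; GC 9/16 = 56.3% ✓; 3' end CT has 1 G/C ✓ — fails.
F3 (22 nt, A=8 T=2 G=7 C=5): longest run = 2 ✓; GC 12/22 = 54.5% ✓; 3' end GA has 1 G/C ✓ — passes.
F4 (18 nt, A=1 T=5 G=7 C=5): longest run = 2 ✓; GC 12/18 = 66.7%, outside 47.0–60.8% ✗; 3' end CG has 2 G/C ✓ — fails.

F3 only.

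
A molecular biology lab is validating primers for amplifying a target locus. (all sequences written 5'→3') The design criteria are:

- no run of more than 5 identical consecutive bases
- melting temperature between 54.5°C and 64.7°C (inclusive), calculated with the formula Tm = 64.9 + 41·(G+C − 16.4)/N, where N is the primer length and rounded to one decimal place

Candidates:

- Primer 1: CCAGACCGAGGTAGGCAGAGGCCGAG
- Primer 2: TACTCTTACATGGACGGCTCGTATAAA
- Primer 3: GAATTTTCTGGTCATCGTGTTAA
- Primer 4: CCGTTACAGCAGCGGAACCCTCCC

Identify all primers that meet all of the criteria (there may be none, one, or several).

Primer 2 and Primer 4.

Primer 1 (26 nt, A=7 T=1 G=11 C=7): longest run = 2 ✓; Tm = 64.9 + 41·(18 − 16.4)/26 = 67.4°C, outside 54.5–64.7°C ✗ — fails.
Primer 2 (27 nt, A=8 T=8 G=5 C=6): longest run = 3 ✓; Tm = 64.9 + 41·(11 − 16.4)/27 = 56.7°C ✓ — passes.
Primer 3 (23 nt, A=5 T=10 G=5 C=3): longest run = 4 ✓; Tm = 64.9 + 41·(8 − 16.4)/23 = 49.9°C, outside 54.5–64.7°C ✗ — fails.
Primer 4 (24 nt, A=5 T=3 G=5 C=11): longest run = 3 ✓; Tm = 64.9 + 41·(16 − 16.4)/24 = 64.2°C ✓ — passes.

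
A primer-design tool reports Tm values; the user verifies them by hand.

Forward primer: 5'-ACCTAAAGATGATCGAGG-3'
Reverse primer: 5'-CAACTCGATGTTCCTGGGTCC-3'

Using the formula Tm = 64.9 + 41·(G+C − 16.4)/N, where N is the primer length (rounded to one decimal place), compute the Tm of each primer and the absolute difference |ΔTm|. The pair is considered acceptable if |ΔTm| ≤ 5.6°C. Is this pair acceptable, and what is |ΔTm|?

Forward: G+C = 8, N = 18 → Tm = 64.9 + 41·(8 − 16.4)/18 = 45.8°C.
Reverse: G+C = 12, N = 21 → Tm = 64.9 + 41·(12 − 16.4)/21 = 56.3°C.
|ΔTm| = |45.8 − 56.3| = 10.5°C, > 5.6°C.

|ΔTm| = 10.5°C; the pair is not acceptable.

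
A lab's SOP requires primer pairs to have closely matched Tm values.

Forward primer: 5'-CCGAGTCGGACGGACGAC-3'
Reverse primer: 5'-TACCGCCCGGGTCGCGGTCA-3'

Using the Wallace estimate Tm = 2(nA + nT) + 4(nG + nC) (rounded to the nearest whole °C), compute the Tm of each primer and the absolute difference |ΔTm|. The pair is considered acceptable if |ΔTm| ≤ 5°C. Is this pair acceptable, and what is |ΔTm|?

|ΔTm| = 8°C; the pair is not acceptable.

Forward: A=4 T=1 G=7 C=6 → Tm = 2·5 + 4·13 = 62°C.
Reverse: A=2 T=3 G=7 C=8 → Tm = 2·5 + 4·15 = 70°C.
|ΔTm| = |62 − 70| = 8°C, > 5°C.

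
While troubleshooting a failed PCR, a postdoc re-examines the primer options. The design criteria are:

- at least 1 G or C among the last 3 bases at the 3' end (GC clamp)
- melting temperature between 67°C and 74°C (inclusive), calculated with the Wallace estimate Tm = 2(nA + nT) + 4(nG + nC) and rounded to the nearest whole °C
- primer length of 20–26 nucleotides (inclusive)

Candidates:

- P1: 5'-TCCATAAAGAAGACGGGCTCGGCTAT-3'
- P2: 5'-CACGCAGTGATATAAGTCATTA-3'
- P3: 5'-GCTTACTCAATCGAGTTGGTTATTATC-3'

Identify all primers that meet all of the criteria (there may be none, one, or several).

None of the candidates satisfy all criteria.

P1 (26 nt, A=8 T=5 G=7 C=6): 3' end TAT has 0 G/C, need ≥1 ✗; Tm = 2·13 + 4·13 = 78°C, outside 67–74°C ✗; length 26 ✓ — fails.
P2 (22 nt, A=8 T=6 G=4 C=4): 3' end TTA has 0 G/C, need ≥1 ✗; Tm = 2·14 + 4·8 = 60°C, outside 67–74°C ✗; length 22 ✓ — fails.
P3 (27 nt, A=6 T=11 G=5 C=5): 3' end ATC has 1 G/C ✓; Tm = 2·17 + 4·10 = 74°C ✓; length 27, outside 20–26 ✗ — fails.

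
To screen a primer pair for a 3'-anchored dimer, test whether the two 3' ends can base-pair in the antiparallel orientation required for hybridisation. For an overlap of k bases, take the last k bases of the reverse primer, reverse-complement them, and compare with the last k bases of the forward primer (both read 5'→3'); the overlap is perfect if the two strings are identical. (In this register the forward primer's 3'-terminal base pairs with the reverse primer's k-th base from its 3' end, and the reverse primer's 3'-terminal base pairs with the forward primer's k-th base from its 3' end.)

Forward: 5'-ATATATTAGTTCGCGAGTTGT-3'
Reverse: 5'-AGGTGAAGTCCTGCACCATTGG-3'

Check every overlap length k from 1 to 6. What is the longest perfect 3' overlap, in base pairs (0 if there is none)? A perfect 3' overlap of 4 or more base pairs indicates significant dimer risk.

Longest perfect overlap: 0 complementary base pairs; below the dimer-risk threshold (threshold 4).

Last 6 bases (5'→3') — forward …AGTTGT, reverse …CATTGG.
Reverse complement of the reverse primer's last 6 bases: CCAATG; its first k bases are the reverse complement of the reverse primer's last k bases, so a perfect k-base overlap needs the forward primer's last k bases to equal them.
Comparing (forward last k vs required): k=1: T vs C ✗; k=2: GT vs CC ✗; k=3: TGT vs CCA ✗; k=4: TTGT vs CCAA ✗; k=5: GTTGT vs CCAAT ✗; k=6: AGTTGT vs CCAATG ✗.
No overlap length from 1 to 6 is perfect, so the longest perfect 3' overlap is 0.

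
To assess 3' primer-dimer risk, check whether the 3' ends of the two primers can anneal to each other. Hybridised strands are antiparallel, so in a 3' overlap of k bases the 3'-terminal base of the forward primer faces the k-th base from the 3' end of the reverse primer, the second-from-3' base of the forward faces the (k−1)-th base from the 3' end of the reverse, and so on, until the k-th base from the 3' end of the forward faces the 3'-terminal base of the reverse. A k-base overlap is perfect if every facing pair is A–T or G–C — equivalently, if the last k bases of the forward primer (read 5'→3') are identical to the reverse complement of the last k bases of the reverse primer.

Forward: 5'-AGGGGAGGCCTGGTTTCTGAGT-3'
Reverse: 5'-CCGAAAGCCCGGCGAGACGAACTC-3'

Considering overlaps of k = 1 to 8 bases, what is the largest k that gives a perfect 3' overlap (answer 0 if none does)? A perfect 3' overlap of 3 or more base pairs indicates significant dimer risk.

Longest perfect overlap: 4 complementary base pairs; significant dimer risk (threshold 3).

Last 8 bases (5'→3') — forward …TTCTGAGT, reverse …ACGAACTC.
Reverse complement of the reverse primer's last 8 bases: GAGTTCGT; its first k bases are the reverse complement of the reverse primer's last k bases, so a perfect k-base overlap needs the forward primer's last k bases to equal them.
Comparing (forward last k vs required): k=1: T vs G ✗; k=2: GT vs GA ✗; k=3: AGT vs GAG ✗; k=4: GAGT vs GAGT ✓; k=5: TGAGT vs GAGTT ✗; k=6: CTGAGT vs GAGTTC ✗; k=7: TCTGAGT vs GAGTTCG ✗; k=8: TTCTGAGT vs GAGTTCGT ✗.
Only k = 4 is perfect, so the longest perfect 3' overlap is 4.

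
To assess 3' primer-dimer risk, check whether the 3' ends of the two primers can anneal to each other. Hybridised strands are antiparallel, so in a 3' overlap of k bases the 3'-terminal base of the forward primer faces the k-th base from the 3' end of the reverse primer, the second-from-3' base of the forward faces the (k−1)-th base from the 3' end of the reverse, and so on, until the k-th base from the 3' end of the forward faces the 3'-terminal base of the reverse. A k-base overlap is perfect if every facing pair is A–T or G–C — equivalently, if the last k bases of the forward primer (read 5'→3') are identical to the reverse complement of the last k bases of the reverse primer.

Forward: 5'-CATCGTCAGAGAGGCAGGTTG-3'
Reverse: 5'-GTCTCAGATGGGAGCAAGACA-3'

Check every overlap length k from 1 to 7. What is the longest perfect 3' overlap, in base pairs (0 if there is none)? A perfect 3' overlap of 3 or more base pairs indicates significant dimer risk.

Longest perfect overlap: 2 complementary base pairs; below the dimer-risk threshold (threshold 3).

Last 7 bases (5'→3') — forward …CAGGTTG, reverse …CAAGACA.
Reverse complement of the reverse primer's last 7 bases: TGTCTTG; its first k bases are the reverse complement of the reverse primer's last k bases, so a perfect k-base overlap needs the forward primer's last k bases to equal them.
Comparing (forward last k vs required): k=1: G vs T ✗; k=2: TG vs TG ✓; k=3: TTG vs TGT ✗; k=4: GTTG vs TGTC ✗; k=5: GGTTG vs TGTCT ✗; k=6: AGGTTG vs TGTCTT ✗; k=7: CAGGTTG vs TGTCTTG ✗.
Only k = 2 is perfect, so the longest perfect 3' overlap is 2.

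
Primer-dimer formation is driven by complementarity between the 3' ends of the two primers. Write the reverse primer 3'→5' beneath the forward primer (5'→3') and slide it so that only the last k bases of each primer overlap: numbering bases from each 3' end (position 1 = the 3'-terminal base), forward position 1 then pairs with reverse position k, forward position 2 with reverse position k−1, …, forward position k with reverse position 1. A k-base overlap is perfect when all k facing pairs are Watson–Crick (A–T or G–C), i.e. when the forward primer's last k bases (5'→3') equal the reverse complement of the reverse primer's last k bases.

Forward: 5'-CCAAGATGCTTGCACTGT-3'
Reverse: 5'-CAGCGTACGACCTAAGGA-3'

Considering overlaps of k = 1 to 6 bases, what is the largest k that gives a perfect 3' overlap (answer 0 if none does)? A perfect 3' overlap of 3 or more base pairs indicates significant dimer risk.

Longest perfect overlap: 1 complementary base pair; below the dimer-risk threshold (threshold 3).

Last 6 bases (5'→3') — forward …CACTGT, reverse …TAAGGA.
Reverse complement of the reverse primer's last 6 bases: TCCTTA; its first k bases are the reverse complement of the reverse primer's last k bases, so a perfect k-base overlap needs the forward primer's last k bases to equal them.
Comparing (forward last k vs required): k=1: T vs T ✓; k=2: GT vs TC ✗; k=3: TGT vs TCC ✗; k=4: CTGT vs TCCT ✗; k=5: ACTGT vs TCCTT ✗; k=6: CACTGT vs TCCTTA ✗.
Only k = 1 is perfect, so the longest perfect 3' overlap is 1.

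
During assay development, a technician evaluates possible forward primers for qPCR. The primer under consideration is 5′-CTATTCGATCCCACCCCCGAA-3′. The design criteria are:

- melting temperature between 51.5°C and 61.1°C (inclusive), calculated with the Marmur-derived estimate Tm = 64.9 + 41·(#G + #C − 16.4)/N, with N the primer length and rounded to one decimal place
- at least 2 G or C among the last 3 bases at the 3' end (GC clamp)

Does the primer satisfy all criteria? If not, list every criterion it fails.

Fails: GC clamp.

Base counts: A=5, T=4, G=2, C=10 (length 21).
Tm: Tm = 64.9 + 41·(12 − 16.4)/21 = 56.3°C ✓
GC clamp: 3' end GAA has 1 G/C, need ≥2 ✗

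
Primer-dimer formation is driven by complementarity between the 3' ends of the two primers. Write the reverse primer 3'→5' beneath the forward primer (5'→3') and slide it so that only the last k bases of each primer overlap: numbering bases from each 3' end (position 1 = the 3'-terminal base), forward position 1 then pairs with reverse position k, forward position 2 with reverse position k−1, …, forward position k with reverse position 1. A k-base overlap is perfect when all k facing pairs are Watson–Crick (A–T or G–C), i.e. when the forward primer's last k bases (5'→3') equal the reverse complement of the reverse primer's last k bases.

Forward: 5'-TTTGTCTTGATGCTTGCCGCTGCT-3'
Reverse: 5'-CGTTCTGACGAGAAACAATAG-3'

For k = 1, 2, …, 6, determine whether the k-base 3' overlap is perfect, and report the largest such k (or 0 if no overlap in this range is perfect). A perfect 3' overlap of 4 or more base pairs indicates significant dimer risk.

Last 6 bases (5'→3') — forward …GCTGCT, reverse …CAATAG.
Reverse complement of the reverse primer's last 6 bases: CTATTG; its first k bases are the reverse complement of the reverse primer's last k bases, so a perfect k-base overlap needs the forward primer's last k bases to equal them.
Comparing (forward last k vs required): k=1: T vs C ✗; k=2: CT vs CT ✓; k=3: GCT vs CTA ✗; k=4: TGCT vs CTAT ✗; k=5: CTGCT vs CTATT ✗; k=6: GCTGCT vs CTATTG ✗.
Only k = 2 is perfect, so the longest perfect 3' overlap is 2.

Longest perfect overlap: 2 complementary base pairs; below the dimer-risk threshold (threshold 4).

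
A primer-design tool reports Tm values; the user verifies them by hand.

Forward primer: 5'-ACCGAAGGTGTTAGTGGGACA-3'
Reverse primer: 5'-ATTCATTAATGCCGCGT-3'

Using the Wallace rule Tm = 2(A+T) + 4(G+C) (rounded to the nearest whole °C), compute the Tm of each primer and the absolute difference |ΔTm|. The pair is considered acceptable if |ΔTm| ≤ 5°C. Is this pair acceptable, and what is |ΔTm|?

|ΔTm| = 16°C; the pair is not acceptable.

Forward: A=6 T=4 G=8 C=3 → Tm = 2·10 + 4·11 = 64°C.
Reverse: A=4 T=6 G=3 C=4 → Tm = 2·10 + 4·7 = 48°C.
|ΔTm| = |64 − 48| = 16°C, > 5°C.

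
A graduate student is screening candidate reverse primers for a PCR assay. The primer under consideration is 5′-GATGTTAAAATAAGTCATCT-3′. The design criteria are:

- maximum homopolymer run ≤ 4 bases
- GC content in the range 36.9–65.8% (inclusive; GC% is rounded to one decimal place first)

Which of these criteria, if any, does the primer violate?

Base counts: A=8, T=7, G=3, C=2 (length 20).
homopolymer run: longest run = 4 ✓
GC content: GC 5/20 = 25.0%, outside 36.9–65.8% ✗

Fails: GC content.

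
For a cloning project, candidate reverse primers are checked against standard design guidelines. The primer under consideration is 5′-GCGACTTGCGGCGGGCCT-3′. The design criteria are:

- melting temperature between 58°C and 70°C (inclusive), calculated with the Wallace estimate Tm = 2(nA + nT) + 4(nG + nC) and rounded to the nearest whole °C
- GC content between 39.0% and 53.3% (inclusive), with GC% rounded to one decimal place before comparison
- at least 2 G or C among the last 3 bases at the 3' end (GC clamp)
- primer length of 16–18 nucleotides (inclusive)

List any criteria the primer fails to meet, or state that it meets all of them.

Fails: GC content.

Base counts: A=1, T=3, G=8, C=6 (length 18).
Tm: Tm = 2·4 + 4·14 = 64°C ✓
GC content: GC 14/18 = 77.8%, outside 39.0–53.3% ✗
GC clamp: 3' end CCT has 2 G/C ✓
length: length 18 ✓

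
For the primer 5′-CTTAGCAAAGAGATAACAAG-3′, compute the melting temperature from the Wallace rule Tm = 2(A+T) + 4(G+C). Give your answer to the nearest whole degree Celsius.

Base counts: A=10, T=3, G=4, C=3 (length 20).
Tm = 2·(10+3) + 4·(4+3) = 2·13 + 4·7 = 26 + 28 = 54°C.

54°C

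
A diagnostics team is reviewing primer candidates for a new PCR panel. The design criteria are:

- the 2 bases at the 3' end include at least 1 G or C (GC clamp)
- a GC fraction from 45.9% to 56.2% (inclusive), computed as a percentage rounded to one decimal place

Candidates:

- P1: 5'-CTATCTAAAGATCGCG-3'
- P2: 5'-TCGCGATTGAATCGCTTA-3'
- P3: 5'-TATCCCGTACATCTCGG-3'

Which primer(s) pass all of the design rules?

P3 only.

P1 (16 nt, A=5 T=4 G=3 C=4): 3' end CG has 2 G/C ✓; GC 7/16 = 43.8%, outside 45.9–56.2% ✗ — fails.
P2 (18 nt, A=4 T=6 G=4 C=4): 3' end TA has 0 G/C, need ≥1 ✗; GC 8/18 = 44.4%, outside 45.9–56.2% ✗ — fails.
P3 (17 nt, A=3 T=5 G=3 C=6): 3' end GG has 2 G/C ✓; GC 9/17 = 52.9% ✓ — passes.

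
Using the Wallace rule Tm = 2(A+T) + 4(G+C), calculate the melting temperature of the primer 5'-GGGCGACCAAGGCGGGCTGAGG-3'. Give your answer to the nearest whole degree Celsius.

78°C

Base counts: A=4, T=1, G=12, C=5 (length 22).
Tm = 2·(4+1) + 4·(12+5) = 2·5 + 4·17 = 10 + 68 = 78°C.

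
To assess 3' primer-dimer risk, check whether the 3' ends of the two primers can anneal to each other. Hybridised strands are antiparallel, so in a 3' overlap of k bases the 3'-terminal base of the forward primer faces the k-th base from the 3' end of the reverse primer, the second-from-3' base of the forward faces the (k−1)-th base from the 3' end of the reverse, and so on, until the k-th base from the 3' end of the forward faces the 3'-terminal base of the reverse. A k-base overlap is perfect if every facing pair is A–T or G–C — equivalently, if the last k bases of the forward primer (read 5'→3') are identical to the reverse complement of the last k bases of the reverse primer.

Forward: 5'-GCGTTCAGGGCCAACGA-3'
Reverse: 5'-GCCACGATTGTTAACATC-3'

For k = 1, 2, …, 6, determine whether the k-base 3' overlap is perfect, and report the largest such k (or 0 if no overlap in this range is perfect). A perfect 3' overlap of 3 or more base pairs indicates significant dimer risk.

Longest perfect overlap: 2 complementary base pairs; below the dimer-risk threshold (threshold 3).

Last 6 bases (5'→3') — forward …CAACGA, reverse …AACATC.
Reverse complement of the reverse primer's last 6 bases: GATGTT; its first k bases are the reverse complement of the reverse primer's last k bases, so a perfect k-base overlap needs the forward primer's last k bases to equal them.
Comparing (forward last k vs required): k=1: A vs G ✗; k=2: GA vs GA ✓; k=3: CGA vs GAT ✗; k=4: ACGA vs GATG ✗; k=5: AACGA vs GATGT ✗; k=6: CAACGA vs GATGTT ✗.
Only k = 2 is perfect, so the longest perfect 3' overlap is 2.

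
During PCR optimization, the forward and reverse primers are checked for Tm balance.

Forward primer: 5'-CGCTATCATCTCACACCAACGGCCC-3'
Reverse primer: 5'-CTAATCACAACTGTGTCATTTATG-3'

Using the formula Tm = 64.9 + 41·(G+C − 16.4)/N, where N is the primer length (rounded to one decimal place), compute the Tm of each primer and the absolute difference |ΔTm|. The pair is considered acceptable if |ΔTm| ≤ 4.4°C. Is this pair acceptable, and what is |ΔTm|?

|ΔTm| = 12.0°C; the pair is not acceptable.

Forward: G+C = 15, N = 25 → Tm = 64.9 + 41·(15 − 16.4)/25 = 62.6°C.
Reverse: G+C = 8, N = 24 → Tm = 64.9 + 41·(8 − 16.4)/24 = 50.6°C.
|ΔTm| = |62.6 − 50.6| = 12.0°C, > 4.4°C.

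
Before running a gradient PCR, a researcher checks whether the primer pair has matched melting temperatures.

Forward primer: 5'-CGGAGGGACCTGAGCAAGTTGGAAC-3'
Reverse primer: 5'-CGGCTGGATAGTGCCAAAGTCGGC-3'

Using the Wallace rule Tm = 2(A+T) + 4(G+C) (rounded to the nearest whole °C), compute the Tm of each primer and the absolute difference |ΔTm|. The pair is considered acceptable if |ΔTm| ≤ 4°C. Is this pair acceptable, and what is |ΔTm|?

Forward: A=7 T=3 G=10 C=5 → Tm = 2·10 + 4·15 = 80°C.
Reverse: A=5 T=4 G=9 C=6 → Tm = 2·9 + 4·15 = 78°C.
|ΔTm| = |80 − 78| = 2°C, ≤ 4°C.

|ΔTm| = 2°C; the pair is acceptable.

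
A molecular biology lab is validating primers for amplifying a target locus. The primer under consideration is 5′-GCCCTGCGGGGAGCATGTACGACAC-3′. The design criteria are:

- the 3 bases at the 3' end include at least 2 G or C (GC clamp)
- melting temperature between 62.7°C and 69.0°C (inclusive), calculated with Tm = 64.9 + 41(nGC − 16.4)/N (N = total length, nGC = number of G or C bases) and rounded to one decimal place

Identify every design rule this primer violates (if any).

Meets all criteria.

Base counts: A=5, T=3, G=9, C=8 (length 25).
GC clamp: 3' end CAC has 2 G/C ✓
Tm: Tm = 64.9 + 41·(17 − 16.4)/25 = 65.9°C ✓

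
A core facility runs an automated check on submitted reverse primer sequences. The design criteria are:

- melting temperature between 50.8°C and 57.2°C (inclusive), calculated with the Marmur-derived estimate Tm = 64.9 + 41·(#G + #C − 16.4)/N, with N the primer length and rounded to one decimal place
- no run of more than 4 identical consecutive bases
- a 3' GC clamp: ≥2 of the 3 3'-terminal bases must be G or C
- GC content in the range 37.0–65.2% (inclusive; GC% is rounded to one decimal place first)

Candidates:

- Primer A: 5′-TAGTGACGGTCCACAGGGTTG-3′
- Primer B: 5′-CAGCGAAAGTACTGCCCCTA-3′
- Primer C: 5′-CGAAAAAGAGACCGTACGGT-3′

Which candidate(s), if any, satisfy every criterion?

Primer A (21 nt, A=4 T=5 G=8 C=4): Tm = 64.9 + 41·(12 − 16.4)/21 = 56.3°C ✓; longest run = 3 ✓; 3' end TTG has 1 G/C, need ≥2 ✗; GC 12/21 = 57.1% ✓ — fails.
Primer B (20 nt, A=6 T=3 G=4 C=7): Tm = 64.9 + 41·(11 − 16.4)/20 = 53.8°C ✓; longest run = 4 ✓; 3' end CTA has 1 G/C, need ≥2 ✗; GC 11/20 = 55.0% ✓ — fails.
Primer C (20 nt, A=8 T=2 G=6 C=4): Tm = 64.9 + 41·(10 − 16.4)/20 = 51.8°C ✓; longest run = 5, exceeds 4 ✗; 3' end GGT has 2 G/C ✓; GC 10/20 = 50.0% ✓ — fails.

None of the candidates satisfy all criteria.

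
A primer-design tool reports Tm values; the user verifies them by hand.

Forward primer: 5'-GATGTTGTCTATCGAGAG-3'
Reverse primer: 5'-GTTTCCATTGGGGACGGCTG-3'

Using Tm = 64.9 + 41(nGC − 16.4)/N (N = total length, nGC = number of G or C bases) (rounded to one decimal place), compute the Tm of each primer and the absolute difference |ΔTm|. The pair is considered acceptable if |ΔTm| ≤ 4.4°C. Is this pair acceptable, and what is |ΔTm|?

Forward: G+C = 8, N = 18 → Tm = 64.9 + 41·(8 − 16.4)/18 = 45.8°C.
Reverse: G+C = 12, N = 20 → Tm = 64.9 + 41·(12 − 16.4)/20 = 55.9°C.
|ΔTm| = |45.8 − 55.9| = 10.1°C, > 4.4°C.

|ΔTm| = 10.1°C; the pair is not acceptable.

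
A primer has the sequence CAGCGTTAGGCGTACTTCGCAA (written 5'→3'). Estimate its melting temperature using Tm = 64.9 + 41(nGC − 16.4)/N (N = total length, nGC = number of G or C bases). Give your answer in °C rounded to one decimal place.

56.7°C

Base counts: A=5, T=5, G=6, C=6; G+C = 12, N = 22.
Tm = 64.9 + 41·(12 − 16.4)/22 = 64.9 + -180.40/22 = 56.7°C.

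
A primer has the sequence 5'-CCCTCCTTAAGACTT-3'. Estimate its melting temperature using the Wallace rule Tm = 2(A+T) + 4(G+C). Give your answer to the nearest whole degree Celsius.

44°C

Base counts: A=3, T=5, G=1, C=6 (length 15).
Tm = 2·(3+5) + 4·(1+6) = 2·8 + 4·7 = 16 + 28 = 44°C.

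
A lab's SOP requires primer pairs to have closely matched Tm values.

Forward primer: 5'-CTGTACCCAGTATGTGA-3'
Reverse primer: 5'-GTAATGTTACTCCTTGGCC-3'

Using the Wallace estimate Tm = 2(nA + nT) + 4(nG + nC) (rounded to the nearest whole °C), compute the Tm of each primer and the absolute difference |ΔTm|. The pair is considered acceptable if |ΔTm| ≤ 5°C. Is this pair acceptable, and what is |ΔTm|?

|ΔTm| = 6°C; the pair is not acceptable.

Forward: A=4 T=5 G=4 C=4 → Tm = 2·9 + 4·8 = 50°C.
Reverse: A=3 T=7 G=4 C=5 → Tm = 2·10 + 4·9 = 56°C.
|ΔTm| = |50 − 56| = 6°C, > 5°C.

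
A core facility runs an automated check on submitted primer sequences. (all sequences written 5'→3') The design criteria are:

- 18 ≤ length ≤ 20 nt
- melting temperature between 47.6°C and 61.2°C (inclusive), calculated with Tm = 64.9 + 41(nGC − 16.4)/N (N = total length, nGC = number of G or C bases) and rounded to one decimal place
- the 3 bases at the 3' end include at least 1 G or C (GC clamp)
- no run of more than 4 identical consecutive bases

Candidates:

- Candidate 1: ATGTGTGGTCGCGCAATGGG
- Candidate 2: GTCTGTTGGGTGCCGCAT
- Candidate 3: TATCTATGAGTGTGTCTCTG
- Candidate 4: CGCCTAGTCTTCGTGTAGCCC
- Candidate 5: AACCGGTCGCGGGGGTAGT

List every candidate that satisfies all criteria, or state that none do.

Candidate 1 (20 nt, A=3 T=5 G=9 C=3): length 20 ✓; Tm = 64.9 + 41·(12 − 16.4)/20 = 55.9°C ✓; 3' end GGG has 3 G/C ✓; longest run = 3 ✓ — passes.
Candidate 2 (18 nt, A=1 T=6 G=7 C=4): length 18 ✓; Tm = 64.9 + 41·(11 − 16.4)/18 = 52.6°C ✓; 3' end CAT has 1 G/C ✓; longest run = 3 ✓ — passes.
Candidate 3 (20 nt, A=3 T=9 G=5 C=3): length 20 ✓; Tm = 64.9 + 41·(8 − 16.4)/20 = 47.7°C ✓; 3' end CTG has 2 G/C ✓; longest run = 1 ✓ — passes.
Candidate 4 (21 nt, A=2 T=6 G=5 C=8): length 21, outside 18–20 ✗; Tm = 64.9 + 41·(13 − 16.4)/21 = 58.3°C ✓; 3' end CCC has 3 G/C ✓; longest run = 3 ✓ — fails.
Candidate 5 (19 nt, A=3 T=3 G=9 C=4): length 19 ✓; Tm = 64.9 + 41·(13 − 16.4)/19 = 57.6°C ✓; 3' end AGT has 1 G/C ✓; longest run = 5, exceeds 4 ✗ — fails.

Candidate 1, Candidate 2 and Candidate 3.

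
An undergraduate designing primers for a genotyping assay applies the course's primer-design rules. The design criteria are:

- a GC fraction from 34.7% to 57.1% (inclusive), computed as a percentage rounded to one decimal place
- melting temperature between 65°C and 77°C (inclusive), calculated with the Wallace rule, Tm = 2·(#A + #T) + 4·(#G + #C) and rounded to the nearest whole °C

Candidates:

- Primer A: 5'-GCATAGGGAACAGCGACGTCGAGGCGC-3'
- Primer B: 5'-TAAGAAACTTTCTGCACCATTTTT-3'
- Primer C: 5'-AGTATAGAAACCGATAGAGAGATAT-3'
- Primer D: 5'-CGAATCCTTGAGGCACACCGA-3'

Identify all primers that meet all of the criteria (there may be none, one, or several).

Primer D only.

Primer A (27 nt, A=7 T=2 G=11 C=7): GC 18/27 = 66.7%, outside 34.7–57.1% ✗; Tm = 2·9 + 4·18 = 90°C, outside 65–77°C ✗ — fails.
Primer B (24 nt, A=7 T=10 G=2 C=5): GC 7/24 = 29.2%, outside 34.7–57.1% ✗; Tm = 2·17 + 4·7 = 62°C, outside 65–77°C ✗ — fails.
Primer C (25 nt, A=12 T=5 G=6 C=2): GC 8/25 = 32.0%, outside 34.7–57.1% ✗; Tm = 2·17 + 4·8 = 66°C ✓ — fails.
Primer D (21 nt, A=6 T=3 G=5 C=7): GC 12/21 = 57.1% ✓; Tm = 2·9 + 4·12 = 66°C ✓ — passes.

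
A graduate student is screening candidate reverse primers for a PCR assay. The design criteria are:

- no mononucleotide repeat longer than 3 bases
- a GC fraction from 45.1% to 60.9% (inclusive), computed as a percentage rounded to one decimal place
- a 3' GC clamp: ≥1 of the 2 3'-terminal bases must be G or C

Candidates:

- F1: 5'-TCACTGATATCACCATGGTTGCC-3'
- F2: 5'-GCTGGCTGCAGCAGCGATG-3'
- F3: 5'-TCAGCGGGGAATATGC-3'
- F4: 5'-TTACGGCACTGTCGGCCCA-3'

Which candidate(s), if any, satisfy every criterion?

F1 (23 nt, A=5 T=7 G=4 C=7): longest run = 2 ✓; GC 11/23 = 47.8% ✓; 3' end CC has 2 G/C ✓ — passes.
F2 (19 nt, A=3 T=3 G=8 C=5): longest run = 2 ✓; GC 13/19 = 68.4%, outside 45.1–60.9% ✗; 3' end TG has 1 G/C ✓ — fails.
F3 (16 nt, A=4 T=3 G=6 C=3): longest run = 4, exceeds 3 ✗; GC 9/16 = 56.3% ✓; 3' end GC has 2 G/C ✓ — fails.
F4 (19 nt, A=3 T=4 G=5 C=7): longest run = 3 ✓; GC 12/19 = 63.2%, outside 45.1–60.9% ✗; 3' end CA has 1 G/C ✓ — fails.

F1 only.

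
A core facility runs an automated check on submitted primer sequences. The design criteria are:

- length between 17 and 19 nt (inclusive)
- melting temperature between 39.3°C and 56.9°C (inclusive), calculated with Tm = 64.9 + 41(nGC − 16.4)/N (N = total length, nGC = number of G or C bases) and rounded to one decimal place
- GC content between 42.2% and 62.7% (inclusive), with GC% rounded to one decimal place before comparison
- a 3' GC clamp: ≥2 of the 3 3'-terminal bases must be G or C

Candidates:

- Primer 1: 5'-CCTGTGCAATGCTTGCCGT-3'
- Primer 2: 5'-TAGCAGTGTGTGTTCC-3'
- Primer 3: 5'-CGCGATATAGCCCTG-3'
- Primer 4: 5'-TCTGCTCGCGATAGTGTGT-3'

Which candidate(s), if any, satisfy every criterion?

Primer 1 only.

Primer 1 (19 nt, A=2 T=6 G=5 C=6): length 19 ✓; Tm = 64.9 + 41·(11 − 16.4)/19 = 53.2°C ✓; GC 11/19 = 57.9% ✓; 3' end CGT has 2 G/C ✓ — passes.
Primer 2 (16 nt, A=2 T=6 G=5 C=3): length 16, outside 17–19 ✗; Tm = 64.9 + 41·(8 − 16.4)/16 = 43.4°C ✓; GC 8/16 = 50.0% ✓; 3' end TCC has 2 G/C ✓ — fails.
Primer 3 (15 nt, A=3 T=3 G=4 C=5): length 15, outside 17–19 ✗; Tm = 64.9 + 41·(9 − 16.4)/15 = 44.7°C ✓; GC 9/15 = 60.0% ✓; 3' end CTG has 2 G/C ✓ — fails.
Primer 4 (19 nt, A=2 T=7 G=6 C=4): length 19 ✓; Tm = 64.9 + 41·(10 − 16.4)/19 = 51.1°C ✓; GC 10/19 = 52.6% ✓; 3' end TGT has 1 G/C, need ≥2 ✗ — fails.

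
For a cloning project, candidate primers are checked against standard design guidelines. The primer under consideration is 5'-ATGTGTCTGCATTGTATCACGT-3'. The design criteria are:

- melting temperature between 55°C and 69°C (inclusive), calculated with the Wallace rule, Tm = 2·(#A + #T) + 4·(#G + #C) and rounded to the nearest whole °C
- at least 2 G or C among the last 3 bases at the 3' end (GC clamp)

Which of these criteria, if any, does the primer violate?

Meets all criteria.

Base counts: A=4, T=9, G=5, C=4 (length 22).
Tm: Tm = 2·13 + 4·9 = 62°C ✓
GC clamp: 3' end CGT has 2 G/C ✓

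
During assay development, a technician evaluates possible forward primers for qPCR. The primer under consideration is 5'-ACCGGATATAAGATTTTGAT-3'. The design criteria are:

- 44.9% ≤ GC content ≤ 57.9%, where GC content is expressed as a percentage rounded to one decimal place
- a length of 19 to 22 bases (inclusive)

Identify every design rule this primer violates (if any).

Base counts: A=7, T=7, G=4, C=2 (length 20).
GC content: GC 6/20 = 30.0%, outside 44.9–57.9% ✗
length: length 20 ✓

Fails: GC content.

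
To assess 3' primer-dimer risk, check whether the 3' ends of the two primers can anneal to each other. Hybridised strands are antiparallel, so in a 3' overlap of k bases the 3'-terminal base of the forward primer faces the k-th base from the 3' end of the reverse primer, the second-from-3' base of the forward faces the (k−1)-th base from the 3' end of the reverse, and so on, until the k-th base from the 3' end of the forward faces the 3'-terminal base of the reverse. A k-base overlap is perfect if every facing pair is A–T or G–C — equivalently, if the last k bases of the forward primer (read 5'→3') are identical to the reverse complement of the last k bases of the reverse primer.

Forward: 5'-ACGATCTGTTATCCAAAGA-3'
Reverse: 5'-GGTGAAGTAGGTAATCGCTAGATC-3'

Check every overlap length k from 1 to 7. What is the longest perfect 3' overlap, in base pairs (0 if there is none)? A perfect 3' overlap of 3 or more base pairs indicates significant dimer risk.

Longest perfect overlap: 2 complementary base pairs; below the dimer-risk threshold (threshold 3).

Last 7 bases (5'→3') — forward …CCAAAGA, reverse …CTAGATC.
Reverse complement of the reverse primer's last 7 bases: GATCTAG; its first k bases are the reverse complement of the reverse primer's last k bases, so a perfect k-base overlap needs the forward primer's last k bases to equal them.
Comparing (forward last k vs required): k=1: A vs G ✗; k=2: GA vs GA ✓; k=3: AGA vs GAT ✗; k=4: AAGA vs GATC ✗; k=5: AAAGA vs GATCT ✗; k=6: CAAAGA vs GATCTA ✗; k=7: CCAAAGA vs GATCTAG ✗.
Only k = 2 is perfect, so the longest perfect 3' overlap is 2.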